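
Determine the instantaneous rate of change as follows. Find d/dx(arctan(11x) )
d/dx[arctan(u)] = u'/(1 + u²), u = 11x, u' = 11

Answer: 11/(1 + 121x²)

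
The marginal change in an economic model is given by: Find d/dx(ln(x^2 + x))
Chain rule: d/dx[ln(u)] = u'/u where u = x^2 + x
u' = 2x + 1

Answer: (2x + 1)/(x^2 + x)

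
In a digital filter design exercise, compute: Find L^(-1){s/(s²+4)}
L^(-1){s/(s²+w²)} = cos(wt)
Here w = 2

Answer: cos(2t)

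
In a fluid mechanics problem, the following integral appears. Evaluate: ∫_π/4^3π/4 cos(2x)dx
Antiderivative: sin(2x)/2
Evaluate at bounds: [sin(2·3π/4)/2] - [sin(2·π/4)/2]
=((-1) - (1))/2=-1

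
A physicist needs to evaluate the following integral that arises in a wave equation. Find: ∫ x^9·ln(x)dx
By parts: u = ln(x), dv = x^9 dx
du = 1/x dx, v = x^10/10
= x^10·ln(x)/10 - ∫ x^9/10 dx
= x^10·ln(x)/10 - x^10/100 + C

Answer: x^10(ln(x)/10 - 1/100) + C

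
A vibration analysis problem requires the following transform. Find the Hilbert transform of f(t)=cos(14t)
The Hilbert transform shifts each frequency component by -pi/2.
H{cos(wt)}=sin(wt)
With w=14: H{cos(14t)}=sin(14t)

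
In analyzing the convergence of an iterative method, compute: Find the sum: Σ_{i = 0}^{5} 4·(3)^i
Geometric series: S = a(1 - r^n)/(1 - r)
a = 4, r = 3, n = 6
S = 4(1 - 729)/-2 = 1456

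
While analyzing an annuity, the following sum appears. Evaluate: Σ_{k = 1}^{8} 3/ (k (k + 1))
Partial fractions: 3/(k(k+1))=3/k - 3/(k+1)
Telescoping sum: 3(1-1/9)=3·8/9

Answer: 8/3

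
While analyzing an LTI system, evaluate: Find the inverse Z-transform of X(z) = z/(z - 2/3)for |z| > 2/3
Standard pair: z/(z-a) <-> a^n * u[n] for causal signals
With a = 2/3: x[n] = (2/3)^n * u[n]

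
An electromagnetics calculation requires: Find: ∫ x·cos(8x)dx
By parts: u = x, dv = cos(8x) dx
du = dx, v = sin(8x)/8
= x·sin(8x)/8 + cos(8x)/8² + C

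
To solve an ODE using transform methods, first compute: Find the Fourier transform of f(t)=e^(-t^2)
The Fourier transform of a Gaussian e^(-t^2) is sqrt(pi) * e^(-omega^2/4).
With a=1: F(omega)=sqrt(pi) * e^(-omega^2/4)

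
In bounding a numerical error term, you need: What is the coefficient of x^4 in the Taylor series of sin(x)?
sin(x) has only odd powers. Coefficient of x^4=0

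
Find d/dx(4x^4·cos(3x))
Product rule: (fg)'=f'g + fg'
f=4x^4, f'=16x^3
g=cos(3x), g'=-3·sin(3x)

Answer: 16x^3·cos(3x) - 12x^4·sin(3x)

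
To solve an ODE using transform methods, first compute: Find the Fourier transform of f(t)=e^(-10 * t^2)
The Fourier transform of a Gaussian e^(-a*t^2) is sqrt(pi/a)*e^(-omega^2/(4a)).
With a = 10: F(omega) = sqrt(pi/10)*e^(-omega^2/40)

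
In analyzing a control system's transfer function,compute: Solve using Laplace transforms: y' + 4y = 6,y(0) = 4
Take L of both sides: sY(s)-4+4Y(s) = 6/s
Y(s)(s+4) = 6/s+4
Y(s) = 6/(s(s+4))+4/(s+4)
Partial fractions: 6/(s(s+4)) = (3/2)/s - (3/2)/(s+4)
So Y(s) = (3/2)/s+(5/2)/(s+4)
Inverse transform (L^(-1){1/s} = 1, L^(-1){1/(s+4)} = e^(-4t)):

Answer: y(t) = 3/2+(5/2)·e^(-4t)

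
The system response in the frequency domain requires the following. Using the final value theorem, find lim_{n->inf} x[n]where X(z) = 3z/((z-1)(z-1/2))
Final value theorem: lim x[n] = lim_{z->1} (z-1)*X(z)
(z-1)*X(z) = 3z/(z-1/2)
As z->1: 3/(1 - 1/2) = 3/(1/2) = 6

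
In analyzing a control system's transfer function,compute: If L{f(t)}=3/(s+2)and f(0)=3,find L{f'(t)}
L{f'(t)} = s·F(s) - f(0) = 3s/(s + 2) - 3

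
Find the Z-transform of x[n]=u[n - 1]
Using the time-shift property: Z{u[n-1]} = z^(-1)*z/(z-1)
= z^(0)/(z-1)

Answer: 1/(z-1)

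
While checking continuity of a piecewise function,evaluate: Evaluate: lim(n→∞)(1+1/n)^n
This is the definition of e^1: lim(1 + 1/n)^n=e^1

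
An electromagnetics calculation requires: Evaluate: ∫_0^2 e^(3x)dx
Antiderivative: (1/3)e^(3x)
Evaluate: (1/3)(e^6-1)

Answer: (e^6-1)/3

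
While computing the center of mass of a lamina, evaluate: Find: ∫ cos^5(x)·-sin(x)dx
Let u = cos(x), du = -sin(x) dx
∫ u^5 du = u^6/6 + C

Answer: cos^6(x)/6 + C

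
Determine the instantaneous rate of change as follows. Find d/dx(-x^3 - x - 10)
Power rule: d/dx(ax^n)=n·a·x^(n-1)
Term by term: -3·x^2-1

Answer: -3x^2-1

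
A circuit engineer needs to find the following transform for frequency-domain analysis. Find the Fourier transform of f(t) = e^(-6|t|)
Using the standard pair: F{e^(-a|t|)} = 2a/(a^2+omega^2)
With a = 6: F(omega) = 12/(36+omega^2)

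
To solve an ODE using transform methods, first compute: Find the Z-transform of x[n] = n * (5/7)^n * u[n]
Using the property Z{n * a^n * u[n]} = az/(z-a)^2
With a = 5/7: X(z) = (5/7)z/(z - 5/7)^2, |z| > 5/7

Answer: (5/7)z/(z - 5/7)^2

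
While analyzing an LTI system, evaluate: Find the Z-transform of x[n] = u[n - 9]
Using the time-shift property: Z{u[n-9]}=z^(-9)*z/(z-1)
=z^(-8)/(z-1)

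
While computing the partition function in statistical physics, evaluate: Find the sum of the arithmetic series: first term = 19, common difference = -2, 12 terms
Last term: a_n = 19+(12-1)·-2 = -3
Sum = n(a_1+a_n)/2 = 12(19+(-3))/2 = 96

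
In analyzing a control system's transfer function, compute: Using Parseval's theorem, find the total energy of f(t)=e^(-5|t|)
Parseval's theorem: E = integral |f(t)|^2 dt = (1/2pi) integral |F(omega)|^2 domega
E = integral_{-inf}^{inf} e^(-10|t|) dt = 2*integral_0^inf e^(-10t) dt = 2/(2*5) = 1/5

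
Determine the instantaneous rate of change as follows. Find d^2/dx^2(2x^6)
Apply power rule 2 times:
d^1: 12x^5
d^2: 60x^4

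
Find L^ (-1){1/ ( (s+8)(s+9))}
Partial fractions: 1/((s+8)(s+9))=A/(s+8)+B/(s+9)
Cover-up: A=1/(s+9)|_{s=-8}=1; B=1/(s+8)|_{s=-9}=-1
L^(-1)=e^(-8t) - e^(-9t)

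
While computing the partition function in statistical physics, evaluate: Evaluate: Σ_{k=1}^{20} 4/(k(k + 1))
Partial fractions: 4/(k(k + 1))=4/k - 4/(k + 1)
Telescoping sum: 4(1 - 1/21)=4·20/21

Answer: 80/21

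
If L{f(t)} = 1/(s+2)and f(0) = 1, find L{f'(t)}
L{f'(t)}=s·F(s) - f(0)=s/(s+2)-1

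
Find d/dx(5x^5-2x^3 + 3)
Power rule: d/dx(ax^n)=n·a·x^(n-1)
Term by term: 25·x^4-6·x^2

Answer: 25x^4-6x^2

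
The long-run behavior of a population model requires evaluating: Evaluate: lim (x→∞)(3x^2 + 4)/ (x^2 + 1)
Divide numerator and denominator by x^2:
lim (3+4/x^2)/(1+1/x^2)=3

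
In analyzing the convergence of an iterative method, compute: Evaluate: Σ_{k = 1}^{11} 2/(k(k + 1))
Partial fractions: 2/(k(k+1)) = 2/k - 2/(k+1)
Telescoping sum: 2(1-1/12) = 2·11/12

Answer: 11/6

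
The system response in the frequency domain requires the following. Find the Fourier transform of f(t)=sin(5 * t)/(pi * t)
sin(W*t)/(pi*t)=(W/pi)*sinc(W*t/pi) is the impulse response of the ideal low-pass filter with cutoff W (here W=5).
Its Fourier transform is a rectangular function:
F(omega)=1 for |omega| < 5, 0 otherwise

Answer: rect(omega/10) [i.e., 1 for |omega| < 5, 0 otherwise]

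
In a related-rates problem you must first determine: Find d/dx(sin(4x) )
Chain rule: d/dx[sin(u)] = cos(u)·u' where u = 4x
u' = 4

Answer: 4·cos(4x)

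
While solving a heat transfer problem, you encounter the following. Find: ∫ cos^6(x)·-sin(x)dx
Let u = cos(x), du = -sin(x) dx
∫ u^6 du = u^7/7 + C

Answer: cos^7(x)/7 + C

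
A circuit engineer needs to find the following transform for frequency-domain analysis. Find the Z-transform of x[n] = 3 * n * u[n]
Z{n*u[n]}=z/(z-1)^2
By linearity: Z{3*n*u[n]}=3z/(z-1)^2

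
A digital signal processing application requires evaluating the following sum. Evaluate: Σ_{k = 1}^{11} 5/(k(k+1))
Partial fractions: 5/(k(k + 1)) = 5/k - 5/(k + 1)
Telescoping sum: 5(1 - 1/12) = 5·11/12

Answer: 55/12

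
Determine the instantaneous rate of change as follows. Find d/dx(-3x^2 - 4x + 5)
Power rule: d/dx(ax^n)=n·a·x^(n-1)
Term by term: -6·x - 4

Answer: -6x - 4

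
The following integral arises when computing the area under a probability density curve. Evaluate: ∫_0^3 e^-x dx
Antiderivative: -e^-x
Evaluate: -(e^-3 - 1)

Answer: (e^-3 - 1)/(-1)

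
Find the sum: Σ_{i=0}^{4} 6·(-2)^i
Geometric series: S=a(1 - r^n)/(1 - r)
a=6, r=-2, n=5
S=6(1+32)/3=66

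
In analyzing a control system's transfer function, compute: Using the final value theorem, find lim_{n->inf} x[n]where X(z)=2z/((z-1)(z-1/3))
Final value theorem: lim x[n]=lim_{z->1} (z-1) * X(z)
(z-1) * X(z)=2z/(z-1/3)
As z->1: 2/(1-1/3)=2/(2/3)=3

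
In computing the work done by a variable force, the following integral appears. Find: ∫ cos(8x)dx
Using substitution u = 8x: ∫ cos(u) du/8 = sin(u)/8 + C

Answer: (1/8)sin(8x) + C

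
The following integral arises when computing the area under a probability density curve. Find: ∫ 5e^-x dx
Since d/dx[e^-x] = - e^-x, we get -5e^-x+C

Answer: -5e^-x+C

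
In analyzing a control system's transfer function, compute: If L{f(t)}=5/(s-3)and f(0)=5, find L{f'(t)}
L{f'(t)} = s·F(s) - f(0) = 5s/(s-3) - 5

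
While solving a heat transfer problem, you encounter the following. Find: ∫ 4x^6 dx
Using power rule: ∫ 4x^6 dx=4/7 x^7 + C=(4/7)x^7 + C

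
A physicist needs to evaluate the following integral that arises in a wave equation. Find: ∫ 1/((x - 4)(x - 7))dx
Partial fractions: 1/((x-4)(x-7))=A/(x-4) + B/(x-7)
A=-1/3, B=1/3
∫ [-1/3· 1/(x-4) + 1/3· 1/(x-7)] dx
=(1/3)[ln|x-7| - ln|x-4|] + C

Answer: (1/3)·ln|(x-7)/(x-4)| + C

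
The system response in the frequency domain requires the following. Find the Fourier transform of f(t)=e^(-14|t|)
Using the standard pair: F{e^(-a|t|)} = 2a/(a^2+omega^2)
With a = 14: F(omega) = 28/(196+omega^2)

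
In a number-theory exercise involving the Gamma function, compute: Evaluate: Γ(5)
Γ(n)=(n-1)! for positive integers
Γ(5)=4!=24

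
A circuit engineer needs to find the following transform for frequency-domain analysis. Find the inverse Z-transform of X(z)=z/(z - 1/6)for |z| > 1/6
Standard pair: z/(z-a) <-> a^n * u[n] for causal signals
With a = 1/6: x[n] = (1/6)^n * u[n]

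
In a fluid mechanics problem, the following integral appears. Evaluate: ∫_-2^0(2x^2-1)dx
Step 1: Find antiderivative F(x)=(2/3)x^3 - x
Step 2: F(0) - F(-2)=0 - (-10/3)=10/3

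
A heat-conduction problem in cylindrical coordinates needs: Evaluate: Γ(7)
Γ(n) = (n-1)! for positive integers
Γ(7) = 6! = 720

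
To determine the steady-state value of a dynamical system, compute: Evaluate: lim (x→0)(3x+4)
Polynomial is continuous, so substitute x=0:
3·0 + 4=4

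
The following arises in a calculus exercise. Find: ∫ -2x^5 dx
Using power rule: ∫ -2x^5 dx = -2/6 x^6+C = (-1/3)x^6+C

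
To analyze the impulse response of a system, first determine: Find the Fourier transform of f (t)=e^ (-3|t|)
Using the standard pair: F{e^(-a|t|)}=2a/(a^2+omega^2)
With a=3: F(omega)=6/(9+omega^2)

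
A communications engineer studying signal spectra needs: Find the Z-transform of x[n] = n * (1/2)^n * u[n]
Using the property Z{n*a^n*u[n]} = az/(z-a)^2
With a = 1/2: X(z) = (1/2)z/(z - 1/2)^2, |z| > 1/2

Answer: (1/2)z/(z - 1/2)^2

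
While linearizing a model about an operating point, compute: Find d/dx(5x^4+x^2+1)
Power rule: d/dx(ax^n) = n·a·x^(n-1)
Term by term: 20·x^3+2·x

Answer: 20x^3+2x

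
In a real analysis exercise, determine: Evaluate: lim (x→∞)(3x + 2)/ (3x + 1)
Divide numerator and denominator by x:
lim (3 + 2/x)/(3 + 1/x)=1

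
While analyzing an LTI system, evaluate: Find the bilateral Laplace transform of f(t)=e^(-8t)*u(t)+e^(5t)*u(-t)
For e^(-8t) * u(t): L = 1/(s+8), Re(s) > -8
For e^(5t) * u(-t): L = -1/(s-5), Re(s) < 5
Combined: F(s) = 1/(s+8)-1/(s-5), -8 < Re(s) < 5

Answer: 1/(s+8)-1/(s-5), ROC: -8 < Re(s) < 5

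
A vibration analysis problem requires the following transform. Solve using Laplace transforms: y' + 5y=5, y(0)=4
Take L of both sides: sY(s)-4+5Y(s) = 5/s
Y(s)(s+5) = 5/s+4
Y(s) = 5/(s(s+5))+4/(s+5)
Partial fractions: 5/(s(s+5)) = 1/s - 1/(s+5)
So Y(s) = 1/s+3/(s+5)
Inverse transform (L^(-1){1/s} = 1, L^(-1){1/(s+5)} = e^(-5t)):

Answer: y(t) = 1+3·e^(-5t)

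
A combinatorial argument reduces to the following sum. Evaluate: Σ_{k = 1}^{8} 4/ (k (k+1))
Partial fractions: 4/(k(k+1))=4/k - 4/(k+1)
Telescoping sum: 4(1-1/9)=4·8/9

Answer: 32/9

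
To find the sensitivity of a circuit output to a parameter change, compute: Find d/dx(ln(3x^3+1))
Chain rule: d/dx[ln(u)]=u'/u where u=3x^3 + 1
u'=9x^2

Answer: (9x^2)/(3x^3 + 1)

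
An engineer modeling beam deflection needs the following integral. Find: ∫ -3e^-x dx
Since d/dx[e^-x]=- e^-x, we get 3e^-x + C

Answer: 3e^-x + C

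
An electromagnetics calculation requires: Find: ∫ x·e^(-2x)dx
Integration by parts: u = x, dv = e^(-2x) dx
du = dx, v = e^(-2x)/(-2)
= x·e^(-2x)/(-2) - ∫ e^(-2x)/(-2) dx
= x·e^(-2x)/(-2) - e^(-2x)/4+C

Answer: e^(-2x)(x/(-2)-1/4)+C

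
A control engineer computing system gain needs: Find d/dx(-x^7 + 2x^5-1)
Power rule: d/dx(ax^n) = n·a·x^(n-1)
Term by term: -7·x^6 + 10·x^4

Answer: -7x^6 + 10x^4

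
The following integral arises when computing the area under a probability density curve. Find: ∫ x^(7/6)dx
Power rule: ∫ x^(7/6) dx=x^(13/6)/(13/6)+C

Answer: (6/13)·x^(13/6)+C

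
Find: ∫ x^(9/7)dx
Power rule: ∫ x^(9/7) dx = x^(16/7)/(16/7)+C

Answer: (7/16)·x^(16/7)+C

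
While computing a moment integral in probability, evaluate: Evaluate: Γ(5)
Γ(n)=(n-1)! for positive integers
Γ(5)=4!=24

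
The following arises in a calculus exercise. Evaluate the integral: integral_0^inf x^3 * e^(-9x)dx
This is a Gamma integral. Substitute u=9x (du=9 dx):
integral_0^inf x^3 * e^(-9x) dx=(1/9^4) integral_0^inf u^3 * e^(-u) du
=Gamma(4)/9^4=3!/9^4=6/6561

Answer: 2/2187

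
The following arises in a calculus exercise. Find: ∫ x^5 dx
Using power rule: ∫ x^5 dx = 1/6 x^6 + C = (1/6)x^6 + C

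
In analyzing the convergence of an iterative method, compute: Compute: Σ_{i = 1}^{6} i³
Using formula: Σ i^3 = [n(n + 1)/2]² = [6·7/2]² = 441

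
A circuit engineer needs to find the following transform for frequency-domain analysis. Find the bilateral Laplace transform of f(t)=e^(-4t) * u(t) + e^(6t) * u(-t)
For e^(-4t) * u(t): L = 1/(s+4), Re(s) > -4
For e^(6t) * u(-t): L = -1/(s-6), Re(s) < 6
Combined: F(s) = 1/(s+4)-1/(s-6), -4 < Re(s) < 6

Answer: 1/(s+4)-1/(s-6), ROC: -4 < Re(s) < 6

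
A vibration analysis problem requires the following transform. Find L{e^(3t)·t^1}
First shifting: L{e^(at)f(t)}=F(s-a)
L{t^1}=1/s^2
Shift s → s-3: 1/(s-3)^2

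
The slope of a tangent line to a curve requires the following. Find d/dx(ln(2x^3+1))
Chain rule: d/dx[ln(u)]=u'/u where u=2x^3 + 1
u'=6x^2

Answer: (6x^2)/(2x^3 + 1)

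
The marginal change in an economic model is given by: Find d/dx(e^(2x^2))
Chain rule: d/dx[e^u]=e^u · u' where u=2x^2
u'=4x

Answer: 4x·e^(2x^2)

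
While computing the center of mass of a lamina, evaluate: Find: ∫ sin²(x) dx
Using identity sin²(u)=(1 - cos(2u))/2:
∫ (1 - cos(2x))/2 dx=x/2 - sin(2x)/4+C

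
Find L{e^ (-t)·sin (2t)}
First shifting: L{e^(at)f(t)} = F(s-a)
L{sin(2t)} = 2/(s² + 4)
Shift: 2/((s + 1)² + 4)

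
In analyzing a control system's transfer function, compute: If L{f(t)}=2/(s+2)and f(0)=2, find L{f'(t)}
L{f'(t)}=s·F(s) - f(0)=2s/(s + 2) - 2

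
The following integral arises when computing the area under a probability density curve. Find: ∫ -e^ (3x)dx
Since d/dx[e^(3x)]=3e^(3x), we get -1/3 e^(3x)+C

Answer: (-1/3)e^(3x)+C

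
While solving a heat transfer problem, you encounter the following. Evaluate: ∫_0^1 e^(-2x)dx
Antiderivative: (1/(-2))e^(-2x)
Evaluate: (1/(-2))(e^-2 - 1)

Answer: (e^-2 - 1)/(-2)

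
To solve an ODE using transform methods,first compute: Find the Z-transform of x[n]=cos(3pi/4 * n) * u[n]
Z{cos(w0 * n) * u[n]} = z(z - cos(w0))/(z^2-2z * cos(w0)+1)
With w0 = 3pi/4: X(z) = z(z - cos(3pi/4))/(z^2-2z * cos(3pi/4)+1)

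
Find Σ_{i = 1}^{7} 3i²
= 3·n(n + 1)(2n + 1)/6 = 3·7·8·15/6 = 420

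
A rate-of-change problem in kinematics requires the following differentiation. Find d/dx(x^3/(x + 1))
Quotient rule: (f/g)'=(f'g - fg')/g²
f=x^3, f'=3x^2
g=x + 1, g'=1

Answer: (3x^2·(x + 1) - x^3)/(x + 1)²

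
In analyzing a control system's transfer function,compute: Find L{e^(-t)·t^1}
First shifting: L{e^(at)f(t)} = F(s-a)
L{t^1} = 1/s^2
Shift s → s+1: 1/(s+1)^2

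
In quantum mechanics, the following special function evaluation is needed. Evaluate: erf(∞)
erf(∞)=1 (the error function converges to 1)

Answer: 1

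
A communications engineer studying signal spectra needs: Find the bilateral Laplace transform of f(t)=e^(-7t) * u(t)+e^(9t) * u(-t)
For e^(-7t)*u(t): L=1/(s+7), Re(s) > -7
For e^(9t)*u(-t): L=-1/(s-9), Re(s) < 9
Combined: F(s)=1/(s+7)-1/(s-9), -7 < Re(s) < 9

Answer: 1/(s+7)-1/(s-9), ROC: -7 < Re(s) < 9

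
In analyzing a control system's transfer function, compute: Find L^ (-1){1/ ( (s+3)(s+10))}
Partial fractions: 1/((s+3)(s+10)) = A/(s+3)+B/(s+10)
Cover-up: A = 1/(s+10)|_{s = -3} = 1/7; B = 1/(s+3)|_{s = -10} = -1/7
L^(-1) = (1/7)e^(-3t) - (1/7)e^(-10t)

Answer: (1/7)(e^(-3t) - e^(-10t))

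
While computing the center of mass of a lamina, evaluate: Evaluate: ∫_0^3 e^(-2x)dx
Antiderivative: (1/(-2))e^(-2x)
Evaluate: (1/(-2))(e^-6 - 1)

Answer: (e^-6 - 1)/(-2)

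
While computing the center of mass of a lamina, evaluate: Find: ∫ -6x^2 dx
Using power rule: ∫ -6x^2 dx=-6/3 x^3 + C=-2x^3 + C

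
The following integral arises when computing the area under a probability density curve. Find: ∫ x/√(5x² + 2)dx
Let u = 5x²+2, du = 10x dx
∫ (1/10)·u^(-1/2) du = √u/5+C

Answer: √(5x²+2)/5+C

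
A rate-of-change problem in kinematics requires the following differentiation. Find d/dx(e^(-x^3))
Chain rule: d/dx[e^u]=e^u · u' where u=-x^3
u'=-3x^2

Answer: -3x^2·e^(-x^3)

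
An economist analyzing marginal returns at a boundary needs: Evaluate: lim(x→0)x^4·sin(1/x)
Squeeze theorem: -|x^4| ≤ x^4·sin(1/x) ≤ |x^4|
Since x^4 → 0 as x → 0, by squeeze theorem the limit is 0

Answer: 0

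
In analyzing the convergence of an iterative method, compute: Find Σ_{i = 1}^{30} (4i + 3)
=4·Σ i + 3·30=4·465 + 90=1950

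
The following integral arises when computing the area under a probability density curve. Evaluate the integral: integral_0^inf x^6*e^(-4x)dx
This is a Gamma integral. Substitute u=4x (du=4 dx):
integral_0^inf x^6 * e^(-4x) dx=(1/4^7) integral_0^inf u^6 * e^(-u) du
=Gamma(7)/4^7=6!/4^7=720/16384

Answer: 45/1024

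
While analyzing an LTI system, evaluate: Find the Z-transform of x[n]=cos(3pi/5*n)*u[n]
Z{cos(w0 * n) * u[n]}=z(z - cos(w0))/(z^2-2z * cos(w0)+1)
With w0=3pi/5: X(z)=z(z - cos(3pi/5))/(z^2-2z * cos(3pi/5)+1)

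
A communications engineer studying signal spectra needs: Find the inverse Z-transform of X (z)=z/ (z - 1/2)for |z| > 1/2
Standard pair: z/(z-a) <-> a^n*u[n] for causal signals
With a = 1/2: x[n] = (1/2)^n*u[n]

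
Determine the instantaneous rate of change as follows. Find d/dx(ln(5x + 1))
Chain rule: d/dx[ln(u)]=u'/u where u=5x+1
u'=5

Answer: (5)/(5x+1)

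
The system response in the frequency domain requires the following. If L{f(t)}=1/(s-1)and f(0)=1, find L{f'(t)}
L{f'(t)} = s·F(s) - f(0) = s/(s-1) - 1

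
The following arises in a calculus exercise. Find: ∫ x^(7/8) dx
Power rule: ∫ x^(7/8) dx=x^(15/8)/(15/8) + C

Answer: (8/15)·x^(15/8) + C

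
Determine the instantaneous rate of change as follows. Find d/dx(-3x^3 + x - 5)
Power rule: d/dx(ax^n)=n·a·x^(n-1)
Term by term: -9·x^2+1

Answer: -9x^2+1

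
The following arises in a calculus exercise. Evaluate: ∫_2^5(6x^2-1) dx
Step 1: Find antiderivative F(x) = 2x^3 - x
Step 2: F(5) - F(2) = 245 - (14) = 231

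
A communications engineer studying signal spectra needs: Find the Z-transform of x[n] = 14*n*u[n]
Z{n * u[n]}=z/(z-1)^2
By linearity: Z{14 * n * u[n]}=14z/(z-1)^2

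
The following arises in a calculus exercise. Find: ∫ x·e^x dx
Integration by parts: u = x, dv = e^x dx
du = dx, v = e^x
= x·e^x - ∫ e^x dx
= x·e^x - e^x+C

Answer: e^x(x - 1)+C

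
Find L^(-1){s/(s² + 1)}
L^(-1){s/(s² + w²)} = cos(wt)
Here w = 1

Answer: cos(t)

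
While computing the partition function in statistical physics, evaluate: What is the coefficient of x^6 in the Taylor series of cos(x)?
cos(x)=Σ (-1)^k x^(2k)/(2k)!
For x^6: (-1)^3/6!=-1/720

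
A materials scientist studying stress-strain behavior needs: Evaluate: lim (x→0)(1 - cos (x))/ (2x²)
Using 1-cos(u) ≈ u²/2 for small u:
(1-cos(x)) ≈ (x)²/2 = 1x²/2
So limit = 1/(2·2) = 1/4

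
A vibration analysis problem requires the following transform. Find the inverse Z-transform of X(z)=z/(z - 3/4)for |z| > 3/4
Standard pair: z/(z-a) <-> a^n * u[n] for causal signals
With a=3/4: x[n]=(3/4)^n * u[n]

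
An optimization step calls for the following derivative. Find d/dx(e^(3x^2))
Chain rule: d/dx[e^u]=e^u · u' where u=3x^2
u'=6x

Answer: 6x·e^(3x^2)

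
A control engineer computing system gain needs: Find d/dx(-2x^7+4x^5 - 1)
Power rule: d/dx(ax^n)=n·a·x^(n-1)
Term by term: -14·x^6 + 20·x^4

Answer: -14x^6 + 20x^4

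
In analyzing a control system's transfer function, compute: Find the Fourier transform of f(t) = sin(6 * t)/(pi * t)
sin(W*t)/(pi*t)=(W/pi)*sinc(W*t/pi) is the impulse response of the ideal low-pass filter with cutoff W (here W=6).
Its Fourier transform is a rectangular function:
F(omega)=1 for |omega| < 6, 0 otherwise

Answer: rect(omega/12) [i.e., 1 for |omega| < 6, 0 otherwise]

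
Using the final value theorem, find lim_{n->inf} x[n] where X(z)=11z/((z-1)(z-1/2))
Final value theorem: lim x[n] = lim_{z->1} (z-1) * X(z)
(z-1) * X(z) = 11z/(z-1/2)
As z->1: 11/(1-1/2) = 11/(1/2) = 22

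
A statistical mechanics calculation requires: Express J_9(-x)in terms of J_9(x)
For integer n: J_n(-x)=(-1)^n J_n(x)
With n=9: J_9(-x)=(-1)^9 J_9(x)=-J_9(x)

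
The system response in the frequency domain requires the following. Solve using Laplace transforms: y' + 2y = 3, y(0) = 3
Take L of both sides: sY(s)-3+2Y(s) = 3/s
Y(s)(s+2) = 3/s+3
Y(s) = 3/(s(s+2))+3/(s+2)
Partial fractions: 3/(s(s+2)) = (3/2)/s - (3/2)/(s+2)
So Y(s) = (3/2)/s+(3/2)/(s+2)
Inverse transform (L^(-1){1/s} = 1, L^(-1){1/(s+2)} = e^(-2t)):

Answer: y(t) = 3/2+(3/2)·e^(-2t)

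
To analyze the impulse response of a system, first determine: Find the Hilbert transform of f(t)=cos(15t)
The Hilbert transform shifts each frequency component by -pi/2.
H{cos(wt)} = sin(wt)
With w = 15: H{cos(15t)} = sin(15t)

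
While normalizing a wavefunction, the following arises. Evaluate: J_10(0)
J_n(0) = 0 for all n > 0 (Bessel function of first kind)
J_10(0) = 0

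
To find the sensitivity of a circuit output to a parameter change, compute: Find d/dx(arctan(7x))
d/dx[arctan(u)]=u'/(1 + u²), u=7x, u'=7

Answer: 7/(1 + 49x²)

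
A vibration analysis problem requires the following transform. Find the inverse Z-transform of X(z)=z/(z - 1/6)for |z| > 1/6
Standard pair: z/(z-a) <-> a^n*u[n] for causal signals
With a=1/6: x[n]=(1/6)^n*u[n]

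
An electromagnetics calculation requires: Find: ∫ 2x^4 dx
Using power rule: ∫ 2x^4 dx = 2/5 x^5 + C = (2/5)x^5 + C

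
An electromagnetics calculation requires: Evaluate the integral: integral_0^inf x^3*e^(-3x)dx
This is a Gamma integral. Substitute u = 3x (du = 3 dx):
integral_0^inf x^3 * e^(-3x) dx = (1/3^4) integral_0^inf u^3 * e^(-u) du
= Gamma(4)/3^4 = 3!/3^4 = 6/81

Answer: 2/27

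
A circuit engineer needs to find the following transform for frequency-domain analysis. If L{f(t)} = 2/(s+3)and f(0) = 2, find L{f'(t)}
L{f'(t)}=s·F(s) - f(0)=2s/(s + 3) - 2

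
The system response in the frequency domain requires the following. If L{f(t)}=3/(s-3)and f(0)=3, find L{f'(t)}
L{f'(t)} = s·F(s) - f(0) = 3s/(s-3) - 3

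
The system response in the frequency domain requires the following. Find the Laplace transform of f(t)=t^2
L{t^n} = n!/s^(n+1)
L{t^2} = 2!/s^3 = 2/s^3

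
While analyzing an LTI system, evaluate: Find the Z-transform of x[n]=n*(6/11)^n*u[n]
Using the property Z{n*a^n*u[n]}=az/(z-a)^2
With a=6/11: X(z)=(6/11)z/(z - 6/11)^2, |z| > 6/11

Answer: (6/11)z/(z - 6/11)^2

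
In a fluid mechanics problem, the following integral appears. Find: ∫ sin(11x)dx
Using substitution u = 11x: ∫ sin(u) du/11 = -cos(u)/11 + C

Answer: (-1/11)cos(11x) + C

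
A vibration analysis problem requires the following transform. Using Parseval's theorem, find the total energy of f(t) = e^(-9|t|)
Parseval's theorem: E = integral |f(t)|^2 dt = (1/2pi) integral |F(omega)|^2 domega
E = integral_{-inf}^{inf} e^(-18|t|) dt = 2 * integral_0^inf e^(-18t) dt = 2/(2 * 9) = 1/9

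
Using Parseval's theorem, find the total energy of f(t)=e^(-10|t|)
Parseval's theorem: E=integral |f(t)|^2 dt=(1/2pi) integral |F(omega)|^2 domega
E=integral_{-inf}^{inf} e^(-20|t|) dt=2 * integral_0^inf e^(-20t) dt=2/(2 * 10)=1/10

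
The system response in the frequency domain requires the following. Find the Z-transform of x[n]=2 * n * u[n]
Z{n * u[n]}=z/(z-1)^2
By linearity: Z{2 * n * u[n]}=2z/(z-1)^2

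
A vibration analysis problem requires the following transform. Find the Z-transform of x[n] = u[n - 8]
Using the time-shift property: Z{u[n-8]} = z^(-8) * z/(z-1)
= z^(-7)/(z-1)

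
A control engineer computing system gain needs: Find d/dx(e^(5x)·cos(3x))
Product rule: (fg)'=f'g+fg'
f=e^(5x), f'=5·e^(5x)
g=cos(3x), g'=-3·sin(3x)

Answer: 5·e^(5x)·cos(3x)-3·e^(5x)·sin(3x)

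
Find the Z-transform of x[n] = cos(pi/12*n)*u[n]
Z{cos(w0 * n) * u[n]} = z(z - cos(w0))/(z^2-2z * cos(w0)+1)
With w0 = pi/12: X(z) = z(z - cos(pi/12))/(z^2-2z * cos(pi/12)+1)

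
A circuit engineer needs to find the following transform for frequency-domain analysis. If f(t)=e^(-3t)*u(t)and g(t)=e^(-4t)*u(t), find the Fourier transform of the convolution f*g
By the convolution theorem: F{f * g} = F(omega) * G(omega)
F(omega) = 1/(3 + j * omega), G(omega) = 1/(4 + j * omega)
F{f * g} = 1/((3 + j * omega)(4 + j * omega))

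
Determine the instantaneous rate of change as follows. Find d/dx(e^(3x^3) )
Chain rule: d/dx[e^u] = e^u · u' where u = 3x^3
u' = 9x^2

Answer: 9x^2·e^(3x^3)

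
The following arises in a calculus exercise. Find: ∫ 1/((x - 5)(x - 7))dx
Partial fractions: 1/((x-5)(x-7))=A/(x-5)+B/(x-7)
A=-1/2, B=1/2
∫ [-1/2· 1/(x-5)+1/2· 1/(x-7)] dx
=(1/2)[ln|x-7| - ln|x-5|]+C

Answer: (1/2)·ln|(x-7)/(x-5)|+C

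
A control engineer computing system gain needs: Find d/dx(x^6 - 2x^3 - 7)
Power rule: d/dx(ax^n)=n·a·x^(n-1)
Term by term: 6·x^5-6·x^2

Answer: 6x^5-6x^2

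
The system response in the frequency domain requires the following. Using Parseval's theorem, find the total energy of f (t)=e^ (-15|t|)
Parseval's theorem: E=integral |f(t)|^2 dt=(1/2pi) integral |F(omega)|^2 domega
E=integral_{-inf}^{inf} e^(-30|t|) dt=2*integral_0^inf e^(-30t) dt=2/(2*15)=1/15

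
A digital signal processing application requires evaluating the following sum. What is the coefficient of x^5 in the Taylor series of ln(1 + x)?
ln(1 + x) = Σ (-1)^(n + 1) x^n/n
Coefficient of x^5 = (-1)^6/5 = 1/5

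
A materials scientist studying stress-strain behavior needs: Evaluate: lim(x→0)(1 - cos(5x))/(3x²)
Using 1-cos(u) ≈ u²/2 for small u:
(1-cos(5x)) ≈ (5x)²/2=25x²/2
So limit=25/(2·3)=25/6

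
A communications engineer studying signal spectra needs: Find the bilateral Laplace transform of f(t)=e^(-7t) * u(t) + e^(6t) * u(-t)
For e^(-7t) * u(t): L = 1/(s+7), Re(s) > -7
For e^(6t) * u(-t): L = -1/(s-6), Re(s) < 6
Combined: F(s) = 1/(s+7)-1/(s-6), -7 < Re(s) < 6

Answer: 1/(s+7)-1/(s-6), ROC: -7 < Re(s) < 6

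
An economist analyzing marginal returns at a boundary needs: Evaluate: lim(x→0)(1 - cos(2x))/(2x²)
Using 1-cos(u) ≈ u²/2 for small u:
(1-cos(2x)) ≈ (2x)²/2 = 4x²/2
So limit = 4/(2·2) = 1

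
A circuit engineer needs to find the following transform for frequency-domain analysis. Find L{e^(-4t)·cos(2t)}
First shifting: L{e^(at)f(t)}=F(s-a)
L{cos(2t)}=s/(s²+4)
Shift: (s+4)/((s+4)²+4)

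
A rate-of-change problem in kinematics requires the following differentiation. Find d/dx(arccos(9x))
d/dx[arccos(u)]=-u'/√(1-u²), u=9x, u'=9

Answer: -9/√(1 - 81x²)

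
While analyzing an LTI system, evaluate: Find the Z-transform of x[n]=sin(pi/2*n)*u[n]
Z{sin(w0*n)*u[n]} = z*sin(w0)/(z^2-2z*cos(w0)+1)
With w0 = pi/2: X(z) = z*sin(pi/2)/(z^2-2z*cos(pi/2)+1)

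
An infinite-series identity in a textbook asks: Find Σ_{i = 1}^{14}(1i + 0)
= 1·Σ i+0·14 = 1·105+0 = 105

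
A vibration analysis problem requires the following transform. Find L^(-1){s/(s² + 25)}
L^(-1){s/(s²+w²)} = cos(wt)
Here w = 5

Answer: cos(5t)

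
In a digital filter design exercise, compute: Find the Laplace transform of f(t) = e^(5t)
L{e^(at)}=1/(s-a)
L{e^(5t)}=1/(s-5)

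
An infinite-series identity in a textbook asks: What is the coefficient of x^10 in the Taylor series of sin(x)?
sin(x) has only odd powers. Coefficient of x^10 = 0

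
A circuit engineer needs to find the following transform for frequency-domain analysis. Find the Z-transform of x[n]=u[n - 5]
Using the time-shift property: Z{u[n-5]}=z^(-5) * z/(z-1)
=z^(-4)/(z-1)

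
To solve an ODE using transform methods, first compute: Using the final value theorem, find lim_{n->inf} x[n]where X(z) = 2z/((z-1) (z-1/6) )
Final value theorem: lim x[n] = lim_{z->1} (z-1)*X(z)
(z-1)*X(z) = 2z/(z-1/6)
As z->1: 2/(1 - 1/6) = 2/(5/6) = 12/5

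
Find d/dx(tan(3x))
Chain rule: d/dx[tan(u)] = sec²(u)·u' where u = 3x
u' = 3

Answer: 3·sec²(3x)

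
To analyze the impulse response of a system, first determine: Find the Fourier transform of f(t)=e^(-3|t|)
Using the standard pair: F{e^(-a|t|)} = 2a/(a^2+omega^2)
With a = 3: F(omega) = 6/(9+omega^2)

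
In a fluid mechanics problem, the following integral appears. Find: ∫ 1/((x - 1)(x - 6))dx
Partial fractions: 1/((x-1)(x-6)) = A/(x-1)+B/(x-6)
A = -1/5, B = 1/5
∫ [-1/5· 1/(x-1)+1/5· 1/(x-6)] dx
= (1/5)[ln|x-6| - ln|x-1|]+C

Answer: (1/5)·ln|(x-6)/(x-1)|+C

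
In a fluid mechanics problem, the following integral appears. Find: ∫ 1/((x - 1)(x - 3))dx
Partial fractions: 1/((x-1)(x-3)) = A/(x-1)+B/(x-3)
A = -1/2, B = 1/2
∫ [-1/2· 1/(x-1)+1/2· 1/(x-3)] dx
= (1/2)[ln|x-3| - ln|x-1|]+C

Answer: (1/2)·ln|(x-3)/(x-1)|+C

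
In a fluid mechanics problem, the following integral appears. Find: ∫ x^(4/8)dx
Power rule: ∫ x^(1/2) dx=x^(3/2)/(3/2) + C

Answer: (2/3)·x^(3/2) + C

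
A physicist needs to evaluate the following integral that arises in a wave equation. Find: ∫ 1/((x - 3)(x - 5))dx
Partial fractions: 1/((x-3)(x-5)) = A/(x-3) + B/(x-5)
A = -1/2, B = 1/2
∫ [-1/2· 1/(x-3) + 1/2· 1/(x-5)] dx
= (1/2)[ln|x-5| - ln|x-3|] + C

Answer: (1/2)·ln|(x-5)/(x-3)| + C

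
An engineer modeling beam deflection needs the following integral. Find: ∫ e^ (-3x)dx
Since d/dx[e^(-3x)] = -3e^(-3x), we get -1/3 e^(-3x) + C

Answer: (-1/3)e^(-3x) + C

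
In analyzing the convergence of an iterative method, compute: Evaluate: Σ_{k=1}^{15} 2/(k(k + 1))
Partial fractions: 2/(k(k + 1))=2/k - 2/(k + 1)
Telescoping sum: 2(1 - 1/16)=2·15/16

Answer: 15/8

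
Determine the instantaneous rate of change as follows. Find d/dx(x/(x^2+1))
Quotient rule: (f/g)' = (f'g - fg')/g²
f = x, f' = 1
g = x^2 + 1, g' = 2x

Answer: (1·(x^2 + 1) - 2x^2)/(x^2 + 1)²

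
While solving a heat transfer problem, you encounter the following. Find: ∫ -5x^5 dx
Using power rule: ∫ -5x^5 dx=-5/6 x^6+C=(-5/6)x^6+C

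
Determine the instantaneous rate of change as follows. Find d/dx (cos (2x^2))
Chain rule: d/dx[cos(u)] = -sin(u)·u' where u = 2x^2
u' = 4x

Answer: -4x·sin(2x^2)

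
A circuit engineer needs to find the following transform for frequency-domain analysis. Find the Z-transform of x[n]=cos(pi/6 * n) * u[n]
Z{cos(w0*n)*u[n]} = z(z - cos(w0))/(z^2 - 2z*cos(w0) + 1)
With w0 = pi/6: X(z) = z(z - cos(pi/6))/(z^2 - 2z*cos(pi/6) + 1)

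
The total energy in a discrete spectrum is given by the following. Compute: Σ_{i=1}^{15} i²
Using formula: Σ i^2 = n(n + 1)(2n + 1)/6 = 15·16·31/6 = 1240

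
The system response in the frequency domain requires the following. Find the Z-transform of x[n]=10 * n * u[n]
Z{n*u[n]}=z/(z-1)^2
By linearity: Z{10*n*u[n]}=10z/(z-1)^2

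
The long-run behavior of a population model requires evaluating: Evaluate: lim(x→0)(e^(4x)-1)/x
L'Hôpital (0/0): lim 4e^(4x)/1 = 4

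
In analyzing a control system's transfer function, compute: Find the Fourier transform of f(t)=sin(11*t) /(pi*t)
sin(W*t)/(pi*t) = (W/pi)*sinc(W*t/pi) is the impulse response of the ideal low-pass filter with cutoff W (here W = 11).
Its Fourier transform is a rectangular function:
F(omega) = 1 for |omega| < 11, 0 otherwise

Answer: rect(omega/22) [i.e., 1 for |omega| < 11, 0 otherwise]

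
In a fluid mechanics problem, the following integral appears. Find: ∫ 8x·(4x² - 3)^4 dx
Let u = 4x² - 3, du = 8x dx
∫ u^4 du = u^5/5 + C

Answer: (4x² - 3)^5/5 + C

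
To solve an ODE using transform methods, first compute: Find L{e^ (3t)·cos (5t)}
First shifting: L{e^(at)f(t)}=F(s-a)
L{cos(5t)}=s/(s²+25)
Shift: (s-3)/((s-3)²+25)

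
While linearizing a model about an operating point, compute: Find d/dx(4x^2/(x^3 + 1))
Quotient rule: (f/g)'=(f'g - fg')/g²
f=4x^2, f'=8x
g=x^3 + 1, g'=3x^2

Answer: (8x·(x^3 + 1) - 12x^4)/(x^3 + 1)²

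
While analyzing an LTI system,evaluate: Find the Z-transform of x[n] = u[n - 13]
Using the time-shift property: Z{u[n-13]}=z^(-13)*z/(z-1)
=z^(-12)/(z-1)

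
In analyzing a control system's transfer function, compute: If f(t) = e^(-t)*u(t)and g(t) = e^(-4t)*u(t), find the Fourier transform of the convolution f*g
By the convolution theorem: F{f*g}=F(omega)*G(omega)
F(omega)=1/(1 + j*omega), G(omega)=1/(4 + j*omega)
F{f*g}=1/((1 + j*omega)(4 + j*omega))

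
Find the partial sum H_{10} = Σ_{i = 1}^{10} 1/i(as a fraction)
H_10=1 + 1/2 + 1/3 + ... + 1/10
=7381/2520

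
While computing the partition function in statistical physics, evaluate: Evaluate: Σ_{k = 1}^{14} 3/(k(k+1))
Partial fractions: 3/(k(k + 1)) = 3/k - 3/(k + 1)
Telescoping sum: 3(1 - 1/15) = 3·14/15

Answer: 14/5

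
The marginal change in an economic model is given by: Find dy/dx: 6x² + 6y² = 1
Differentiate: 12x+12y·(dy/dx) = 0
dy/dx = -12x/(12y) = -1·(x/y)

Answer: dy/dx = -1·(x/y)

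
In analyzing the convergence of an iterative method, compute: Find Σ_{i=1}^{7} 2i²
= 2·n(n+1)(2n+1)/6 = 2·7·8·15/6 = 280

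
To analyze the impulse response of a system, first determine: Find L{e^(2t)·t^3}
First shifting: L{e^(at)f(t)}=F(s-a)
L{t^3}=6/s^4
Shift s → s-2: 6/(s-2)^4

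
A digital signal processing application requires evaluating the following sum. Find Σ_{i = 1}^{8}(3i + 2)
= 3·Σ i + 2·8 = 3·36 + 16 = 124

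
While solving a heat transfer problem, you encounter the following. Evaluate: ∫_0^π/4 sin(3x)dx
Antiderivative: -cos(3x)/3
Evaluate at bounds: [-cos(3·π/4)/3] - [-cos(3·0)/3]
=(-(-√2/2) + (1))/3=1/3 + √2/6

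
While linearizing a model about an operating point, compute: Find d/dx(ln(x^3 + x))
Chain rule: d/dx[ln(u)]=u'/u where u=x^3 + x
u'=3x^2 + 1

Answer: (3x^2 + 1)/(x^3 + x)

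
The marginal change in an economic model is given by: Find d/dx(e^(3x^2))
Chain rule: d/dx[e^u]=e^u · u' where u=3x^2
u'=6x

Answer: 6x·e^(3x^2)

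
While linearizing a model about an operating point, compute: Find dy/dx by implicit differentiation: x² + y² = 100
Differentiate both sides: 2x + 2y·(dy/dx) = 0
Solve: dy/dx = -2x/(2y) = -x/y

Answer: dy/dx = -x/y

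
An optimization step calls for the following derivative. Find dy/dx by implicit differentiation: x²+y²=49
Differentiate both sides: 2x+2y·(dy/dx)=0
Solve: dy/dx=-2x/(2y)=-x/y

Answer: dy/dx=-x/y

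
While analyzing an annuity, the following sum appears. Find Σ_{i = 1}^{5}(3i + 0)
= 3·Σ i+0·5 = 3·15+0 = 45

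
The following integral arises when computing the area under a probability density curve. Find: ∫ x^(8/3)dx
Power rule: ∫ x^(8/3) dx=x^(11/3)/(11/3)+C

Answer: (3/11)·x^(11/3)+C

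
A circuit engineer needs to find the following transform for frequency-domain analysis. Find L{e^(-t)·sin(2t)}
First shifting: L{e^(at)f(t)} = F(s-a)
L{sin(2t)} = 2/(s² + 4)
Shift: 2/((s + 1)² + 4)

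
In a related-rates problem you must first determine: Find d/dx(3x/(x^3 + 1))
Quotient rule: (f/g)' = (f'g - fg')/g²
f = 3x, f' = 3
g = x^3+1, g' = 3x^2

Answer: (3·(x^3+1)-9x^3)/(x^3+1)²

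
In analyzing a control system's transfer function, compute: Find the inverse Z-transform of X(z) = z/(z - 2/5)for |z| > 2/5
Standard pair: z/(z-a) <-> a^n*u[n] for causal signals
With a=2/5: x[n]=(2/5)^n*u[n]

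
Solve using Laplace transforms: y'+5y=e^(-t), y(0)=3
Take L: sY - 3 + 5Y=1/(s + 1)
Y(s + 5)=1/(s + 1) + 3
Y=1/((s + 1)(s + 5)) + 3/(s + 5)
Partial fractions: 1/((s + 1)(s + 5))=(1/4)/(s + 1) - (1/4)/(s + 5)
So Y=(1/4)/(s + 1) + (11/4)/(s + 5)
Inverse Laplace transform (L^(-1){1/(s + 1)}=e^(-t), L^(-1){1/(s + 5)}=e^(-5t)):

Answer: y(t)=(1/4)·e^(-t) + (11/4)·e^(-5t)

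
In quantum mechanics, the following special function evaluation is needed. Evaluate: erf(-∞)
erf(-∞)=-1 (the error function is odd, so erf(-∞)=-erf(∞)=-1)

Answer: -1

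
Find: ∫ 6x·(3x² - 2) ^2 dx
Let u = 3x² - 2, du = 6x dx
∫ u^2 du = u^3/3+C

Answer: (3x² - 2)^3/3+C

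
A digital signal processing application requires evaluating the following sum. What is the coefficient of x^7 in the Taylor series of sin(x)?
sin(x) = Σ (-1)^k x^(2k + 1)/(2k + 1)!
For x^7: (-1)^3/7! = -1/5040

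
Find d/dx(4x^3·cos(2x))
Product rule: (fg)'=f'g + fg'
f=4x^3, f'=12x^2
g=cos(2x), g'=-2·sin(2x)

Answer: 12x^2·cos(2x) - 8x^3·sin(2x)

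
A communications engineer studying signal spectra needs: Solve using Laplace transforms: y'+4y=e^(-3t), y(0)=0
Take L: sY - 0 + 4Y=1/(s + 3)
Y(s + 4)=1/(s + 3) + 0
Y=1/((s + 3)(s + 4)) + 0/(s + 4)
Partial fractions: 1/((s + 3)(s + 4))=1/(s + 3) - 1/(s + 4)
So Y=1/(s + 3) - 1/(s + 4)
Inverse Laplace transform (L^(-1){1/(s + 3)}=e^(-3t), L^(-1){1/(s + 4)}=e^(-4t)):

Answer: y(t)=1·e^(-3t) - e^(-4t)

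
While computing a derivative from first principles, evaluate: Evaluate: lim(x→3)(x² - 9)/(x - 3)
Factor: (x² - 9)=(x-3)(x+3)
Cancel (x-3): lim(x→3) (x+3)=6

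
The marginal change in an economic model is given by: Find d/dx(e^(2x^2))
Chain rule: d/dx[e^u]=e^u · u' where u=2x^2
u'=4x

Answer: 4x·e^(2x^2)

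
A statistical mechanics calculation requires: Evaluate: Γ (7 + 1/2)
Γ(n+1/2) = (2n)!√π/(4^n·n!)
= 87178291200√π/(16384·5040) = (135135/128)·√π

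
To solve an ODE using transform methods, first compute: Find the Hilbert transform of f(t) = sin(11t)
The Hilbert transform shifts each frequency component by -pi/2.
H{sin(wt)}=-cos(wt)
With w=11: H{sin(11t)}=-cos(11t)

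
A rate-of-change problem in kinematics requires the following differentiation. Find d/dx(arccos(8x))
d/dx[arccos(u)] = -u'/√(1-u²), u = 8x, u' = 8

Answer: -8/√(1 - 64x²)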